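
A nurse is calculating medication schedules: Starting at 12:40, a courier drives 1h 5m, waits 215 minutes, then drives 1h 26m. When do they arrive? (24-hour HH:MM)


Depart: 12:40
Leg 1: +65 min -> 13:45
Layover: +215 min -> 17:20
Leg 2: +86 min -> 18:46
Total travel: 366 minutes = 6h 6m
Arrival: 18:46

18:46


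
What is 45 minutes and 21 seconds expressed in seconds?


Minutes: 45
Extra seconds: 21
Seconds per minute: 60
Minutes to seconds: 45 x 60 = 2700
Total: 2700 + 21 = 2721

2721


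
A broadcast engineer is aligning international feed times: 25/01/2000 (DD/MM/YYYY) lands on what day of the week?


Date: 2000-01-25
January 1, 2000 is a Saturday
Day of year: 25
Offset from Jan 1: 24 days
24 mod 7 = 3
Result: Tuesday

Tuesday


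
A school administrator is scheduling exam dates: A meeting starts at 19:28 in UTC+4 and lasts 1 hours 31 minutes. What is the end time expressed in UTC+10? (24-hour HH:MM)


Start: 19:28 in UTC+4
Step 1 - add duration:
  minutes: 28 + 31 = 59
  hours: 19 + 1 + 0 = 20
  end in UTC+4: 20:59
Step 2 - convert UTC+4 -> UTC+10:
  offset difference: 10 - (4) = 6 hours
  20 + (6) = 26 -> mod 24 = 2
Result: 02:59 in UTC+10

02:59


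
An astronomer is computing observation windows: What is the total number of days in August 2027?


Month: August
Year: 2027
August is a 31-day month
Total: 31 days

31


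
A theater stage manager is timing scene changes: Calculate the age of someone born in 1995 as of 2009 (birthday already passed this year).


Birth year: 1995
Current year: 2009
Age = current year - birth year
Age = 2009 - 1995 = 14

14


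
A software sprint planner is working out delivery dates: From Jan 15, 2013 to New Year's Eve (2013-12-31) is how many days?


Start: January 15, 2013
End: December 31, 2013
Days left in January: 16
February: 28
March: 31
April: 30
May: 31
... plus remaining months
Sum of remaining months: 334
Total: 16 + 334 = 350

350


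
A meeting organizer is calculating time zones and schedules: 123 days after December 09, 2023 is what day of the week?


Start: 2023-12-09 (Saturday)
Step 1 - find target date: add 123 days
  2023-12-09 + 123 days = 2024-04-10
Step 2 - day of week:
  123 mod 7 = 4
  Saturday + 4 days -> Wednesday
Result: Wednesday (2024-04-10)

Wednesday


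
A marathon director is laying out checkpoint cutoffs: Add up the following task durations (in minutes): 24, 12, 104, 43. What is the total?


Durations: 24, 12, 104, 43
Running sum: 24
+ 12 = 36
+ 104 = 140
+ 43 = 183
Total duration: 183 minutes
That is 3 hours and 3 minutes

183


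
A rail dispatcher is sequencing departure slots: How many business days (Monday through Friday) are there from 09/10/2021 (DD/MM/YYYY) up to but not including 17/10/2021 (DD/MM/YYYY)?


Start: 2021-10-09 (Saturday)
End (exclusive): 2021-10-17 (Sunday)
Total calendar days: 8
Full weeks: 8 // 7 = 1 -> 5 weekdays
Remaining 1 days starting on Saturday:
  Sat(-) -> 0 weekdays
Total business days: 5 + 0 = 5

5


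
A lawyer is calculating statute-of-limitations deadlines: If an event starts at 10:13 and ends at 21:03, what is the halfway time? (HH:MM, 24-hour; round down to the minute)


Start time: 10:13 = 613 minutes from midnight
End time: 21:03 = 1263 minutes from midnight
Sum: 613 + 1263 = 1876
Midpoint: 1876 / 2 = 938 minutes
Convert: 938 / 60 = 15 hours, 38 minutes
Result: 15:38

15:38


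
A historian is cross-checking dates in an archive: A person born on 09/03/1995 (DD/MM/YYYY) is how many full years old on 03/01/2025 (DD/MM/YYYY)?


Birth: 1995-03-09
Reference: 2025-01-03
Year difference: 2025 - 1995 = 30
Has birthday (03-09) occurred by 01-03? No
Birthday not yet reached this year -> subtract 1
Age in full years: 29

29


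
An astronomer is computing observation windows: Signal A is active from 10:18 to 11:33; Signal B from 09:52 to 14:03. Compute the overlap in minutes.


Interval A: [618, 693] minutes from midnight
Interval B: [592, 843] minutes from midnight
Overlap start = max(618, 592) = 618
Overlap end = min(693, 843) = 693
Overlap = 693 - 618 = 75 minutes

75


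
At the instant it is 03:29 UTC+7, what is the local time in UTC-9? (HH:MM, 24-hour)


Local time: 03:29 at UTC+7 (offset 7h)
Target zone: UTC-9 (offset -9h)
Difference: -9 - (7) = -16 hours
Calculation: 3 + (-16) = -13
Wraparound: (-13) mod 24 = 11
Result: 11:29

11:29


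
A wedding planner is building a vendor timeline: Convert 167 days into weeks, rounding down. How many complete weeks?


Total days: 167
Days per week: 7
Division: 167 / 7 = 23 remainder 6
Complete weeks: 23
Remaining days: 6

23


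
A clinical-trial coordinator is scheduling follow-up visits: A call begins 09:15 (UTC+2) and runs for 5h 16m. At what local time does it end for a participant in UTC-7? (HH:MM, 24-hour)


Start: 09:15 in UTC+2
Step 1 - add duration:
  minutes: 15 + 16 = 31
  hours: 9 + 5 + 0 = 14
  end in UTC+2: 14:31
Step 2 - convert UTC+2 -> UTC-7:
  offset difference: -7 - (2) = -9 hours
  14 + (-9) = 5 -> mod 24 = 5
Result: 05:31 in UTC-7

05:31


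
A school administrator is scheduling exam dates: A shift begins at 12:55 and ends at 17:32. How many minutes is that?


Start time: 12:55 = 775 minutes from midnight
End time: 17:32 = 1052 minutes from midnight
Difference: 1052 - 775 = 277 minutes
That is 4 hours and 37 minutes

277


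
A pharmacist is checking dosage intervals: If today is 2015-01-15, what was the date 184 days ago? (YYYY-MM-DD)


Start: 2015-01-15
Subtracting 184 days
Days already passed in January: 15
After going back through January: 169 more days to subtract
December 2014: 31 days, 138 remaining
November 2014: 30 days, 108 remaining
October 2014: 31 days, 77 remaining
September 2014: 30 days, 47 remaining
Result: 2014-07-15

2014-07-15


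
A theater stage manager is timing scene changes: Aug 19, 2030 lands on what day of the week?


Date: 2030-08-19
January 1, 2030 is a Tuesday
Day of year: 231
Offset from Jan 1: 230 days
230 mod 7 = 6
Result: Monday

Monday


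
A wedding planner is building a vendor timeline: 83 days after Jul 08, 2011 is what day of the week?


Start: 2011-07-08 (Friday)
Step 1 - find target date: add 83 days
  2011-07-08 + 83 days = 2011-09-29
Step 2 - day of week:
  83 mod 7 = 6
  Friday + 6 days -> Thursday
Result: Thursday (2011-09-29)

Thursday


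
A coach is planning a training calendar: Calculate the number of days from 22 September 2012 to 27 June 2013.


Start date: 2012-09-22
End date: 2013-06-27
Sep 2012: +9 days
Oct 2012: +31 days
Nov 2012: +30 days
... (7 more months)
Total: 278 days

278


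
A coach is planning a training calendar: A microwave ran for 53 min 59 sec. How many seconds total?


Minutes: 53
Extra seconds: 59
Seconds per minute: 60
Minutes to seconds: 53 x 60 = 3180
Total: 3180 + 59 = 3239

3239


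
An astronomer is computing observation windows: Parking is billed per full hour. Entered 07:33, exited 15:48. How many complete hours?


Start: 07:33
End: 15:48
Hour difference: 15 - 7 = 8 hours
Minute difference: 48 - 33 = 15 minutes
Total minutes: 495
Complete hours: 495 / 60 = 8 (remainder 15)

8


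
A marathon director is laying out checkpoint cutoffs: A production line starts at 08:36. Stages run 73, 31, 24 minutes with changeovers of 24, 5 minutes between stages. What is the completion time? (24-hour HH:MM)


Start: 08:36 = 516 min from midnight
  after task 1 (73 min): 09:49
  after break (24 min): 10:13
  after task 2 (31 min): 10:44
  after break (5 min): 10:49
  after task 3 (24 min): 11:13
Total elapsed: 157 minutes
End time: 11:13

11:13


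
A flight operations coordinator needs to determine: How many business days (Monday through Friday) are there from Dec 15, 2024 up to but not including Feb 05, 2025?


Start: 2024-12-15 (Sunday)
End (exclusive): 2025-02-05 (Wednesday)
Total calendar days: 52
Full weeks: 52 // 7 = 7 -> 35 weekdays
Remaining 3 days starting on Sunday:
  Sun(-), Mon(w), Tue(w) -> 2 weekdays
Total business days: 35 + 2 = 37

37


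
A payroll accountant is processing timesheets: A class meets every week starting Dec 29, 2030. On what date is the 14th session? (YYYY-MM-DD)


First occurrence: 2030-12-29 (occurrence 1)
Each occurrence is 7 days after the previous.
Occurrence 14 is 13 weeks after the first.
13 weeks = 91 days
2030-12-29 + 91 days = 2031-03-30

2031-03-30


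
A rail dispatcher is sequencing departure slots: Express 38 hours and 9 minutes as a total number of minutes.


Hours: 38
Extra minutes: 9
Minutes per hour: 60
Hours to minutes: 38 x 60 = 2280
Total: 2280 + 9 = 2289

2289


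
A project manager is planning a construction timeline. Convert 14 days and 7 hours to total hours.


Days: 14
Extra hours: 7
Hours per day: 24
Days to hours: 14 x 24 = 336
Total: 336 + 7 = 343

343


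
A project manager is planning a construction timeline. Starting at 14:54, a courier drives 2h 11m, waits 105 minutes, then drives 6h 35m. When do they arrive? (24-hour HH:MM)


Depart: 14:54
Leg 1: +131 min -> 17:05
Layover: +105 min -> 18:50
Leg 2: +395 min -> 01:25
Total travel: 631 minutes = 10h 31m
Arrival: 01:25

01:25


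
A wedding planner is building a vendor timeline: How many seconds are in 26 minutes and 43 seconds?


Minutes: 26
Seconds: 43
Convert minutes to seconds: 26 x 60 = 1560
Add remaining seconds: 1560 + 43 = 1603

1603


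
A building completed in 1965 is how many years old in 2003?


Birth year: 1965
Current year: 2003
Age = current year - birth year
Age = 2003 - 1965 = 38

38


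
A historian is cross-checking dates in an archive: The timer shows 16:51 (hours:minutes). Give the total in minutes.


Hours: 16
Minutes: 51
Convert hours to minutes: 16 x 60 = 960
Add remaining minutes: 960 + 51 = 1011

1011


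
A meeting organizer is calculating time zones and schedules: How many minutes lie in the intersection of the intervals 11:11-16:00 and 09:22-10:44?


Interval A: [671, 960] minutes from midnight
Interval B: [562, 644] minutes from midnight
Overlap start = max(671, 562) = 671
Overlap end = min(960, 644) = 644
End <= start, so the intervals do not overlap: 0 minutes

0


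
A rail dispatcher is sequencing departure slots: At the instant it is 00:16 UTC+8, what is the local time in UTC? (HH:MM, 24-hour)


Local time: 00:16 at UTC+8 (offset 8h)
Target zone: UTC (offset 0h)
Difference: 0 - (8) = -8 hours
Calculation: 0 + (-8) = -8
Wraparound: (-8) mod 24 = 16
Result: 16:16

16:16


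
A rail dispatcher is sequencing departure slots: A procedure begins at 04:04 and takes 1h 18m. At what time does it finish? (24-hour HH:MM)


Start time: 04:04
Adding: 1 hours 18 minutes
Minutes: 4 + 18 = 22
Hours: 4 + 1 + 0 = 5
Result: 05:22

05:22


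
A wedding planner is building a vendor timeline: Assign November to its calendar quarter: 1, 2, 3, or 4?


Month: November (month 11)
Q1: January-March (months 1-3)
Q2: April-June (months 4-6)
Q3: July-September (months 7-9)
Q4: October-December (months 10-12)
Month 11 falls in Q4

4


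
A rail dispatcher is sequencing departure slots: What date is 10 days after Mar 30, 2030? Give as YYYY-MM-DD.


Start: 2030-03-30
Adding 10 days
Days remaining in March: 1
After March: 9 days still to add
April 2030 has 30 days, need 9
Result: 2030-04-09

2030-04-09


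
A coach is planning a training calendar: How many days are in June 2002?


Month: June
Year: 2002
June is a 30-day month
Total: 30 days

30


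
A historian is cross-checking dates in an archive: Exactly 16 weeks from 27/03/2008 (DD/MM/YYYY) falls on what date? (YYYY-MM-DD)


Start: 2008-03-27
Weeks to add: 16
Convert to days: 16 x 7 = 112 days
Add 112 days to 2008-03-27
Result: 2008-07-17

2008-07-17


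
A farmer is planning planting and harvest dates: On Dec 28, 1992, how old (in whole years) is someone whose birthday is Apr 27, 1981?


Birth: 1981-04-27
Reference: 1992-12-28
Year difference: 1992 - 1981 = 11
Has birthday (04-27) occurred by 12-28? Yes
Age in full years: 11

11


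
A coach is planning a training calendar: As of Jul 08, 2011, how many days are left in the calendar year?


Start: July 08, 2011
End: December 31, 2011
Days left in July: 23
August: 31
September: 30
October: 31
November: 30
... plus remaining months
Sum of remaining months: 153
Total: 23 + 153 = 176

176


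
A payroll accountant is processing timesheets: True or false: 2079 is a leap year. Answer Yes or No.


Year: 2079
Divisible by 4? 2079 / 4 = 519.75 -> No
Not divisible by 4, so NOT a leap year

No


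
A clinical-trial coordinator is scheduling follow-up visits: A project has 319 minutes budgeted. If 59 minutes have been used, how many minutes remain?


Total budget: 319 minutes
Time used: 59 minutes
Remaining: 319 - 59 = 260 minutes
Percent used: 18.5%
Percent remaining: 81.5%

260


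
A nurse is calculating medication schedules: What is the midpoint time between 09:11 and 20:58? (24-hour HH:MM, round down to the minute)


Start time: 09:11 = 551 minutes from midnight
End time: 20:58 = 1258 minutes from midnight
Sum: 551 + 1258 = 1809
Midpoint: 1809 / 2 = 904 minutes
Convert: 904 / 60 = 15 hours, 4 minutes
Result: 15:04

15:04


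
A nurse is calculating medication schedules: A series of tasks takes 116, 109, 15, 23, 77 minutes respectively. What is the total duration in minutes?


Durations: 116, 109, 15, 23, 77
Running sum: 116
+ 109 = 225
+ 15 = 240
+ 23 = 263
+ 77 = 340
Total duration: 340 minutes
That is 5 hours and 40 minutes

340


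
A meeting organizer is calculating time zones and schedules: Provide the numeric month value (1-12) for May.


Calendar month order:
4. April
5. May <--
6. June
May is month number 5

5


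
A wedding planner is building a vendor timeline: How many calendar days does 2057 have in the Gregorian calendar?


Year: 2057
Check leap year rules:
Divisible by 4? No
2057 is not a leap year
Days: 365

365


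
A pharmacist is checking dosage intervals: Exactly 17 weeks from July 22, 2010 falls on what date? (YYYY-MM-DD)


Start: 2010-07-22
Weeks to add: 17
Convert to days: 17 x 7 = 119 days
Add 119 days to 2010-07-22
Result: 2010-11-18

2010-11-18


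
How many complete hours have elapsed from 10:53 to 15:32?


Start: 10:53
End: 15:32
Hour difference: 15 - 10 = 5 hours
Minute difference: 32 - 53 = -21 minutes
Total minutes: 279
Complete hours: 279 / 60 = 4 (remainder 39)

4


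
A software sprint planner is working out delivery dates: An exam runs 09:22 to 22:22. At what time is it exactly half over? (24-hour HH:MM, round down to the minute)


Start time: 09:22 = 562 minutes from midnight
End time: 22:22 = 1342 minutes from midnight
Sum: 562 + 1342 = 1904
Midpoint: 1904 / 2 = 952 minutes
Convert: 952 / 60 = 15 hours, 52 minutes
Result: 15:52

15:52


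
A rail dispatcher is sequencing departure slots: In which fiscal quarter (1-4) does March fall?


Month: March (month 3)
Q1: January-March (months 1-3)
Q2: April-June (months 4-6)
Q3: July-September (months 7-9)
Q4: October-December (months 10-12)
Month 3 falls in Q1

1


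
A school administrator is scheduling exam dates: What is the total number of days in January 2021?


Month: January
Year: 2021
January is a 31-day month
Total: 31 days

31


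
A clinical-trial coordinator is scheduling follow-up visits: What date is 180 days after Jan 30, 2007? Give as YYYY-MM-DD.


Start: 2007-01-30
Adding 180 days
Days remaining in January: 1
After January: 179 days still to add
February 2007: 28 days, 151 remaining
March 2007: 31 days, 120 remaining
April 2007: 30 days, 90 remaining
May 2007: 31 days, 59 remaining
Result: 2007-07-29

2007-07-29


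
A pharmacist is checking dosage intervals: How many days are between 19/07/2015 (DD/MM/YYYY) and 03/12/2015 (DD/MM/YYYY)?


Start date: 2015-07-19
End date: 2015-12-03
Jul 2015: +13 days
Aug 2015: +31 days
Sep 2015: +30 days
... (3 more months)
Total: 137 days

137


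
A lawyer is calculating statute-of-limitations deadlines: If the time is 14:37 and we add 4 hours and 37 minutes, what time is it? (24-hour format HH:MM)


Start time: 14:37
Adding: 4 hours 37 minutes
Minutes: 37 + 37 = 74
Minute overflow: 74 >= 60, so carry 1 hour, minutes = 14
Hours: 14 + 4 + 1 = 19
Result: 19:14

19:14


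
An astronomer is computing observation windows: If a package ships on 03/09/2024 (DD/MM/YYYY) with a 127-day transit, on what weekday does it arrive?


Start: 2024-09-03 (Tuesday)
Step 1 - find target date: add 127 days
  2024-09-03 + 127 days = 2025-01-08
Step 2 - day of week:
  127 mod 7 = 1
  Tuesday + 1 days -> Wednesday
Result: Wednesday (2025-01-08)

Wednesday


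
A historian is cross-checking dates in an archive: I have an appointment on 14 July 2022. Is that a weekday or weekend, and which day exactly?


Date: 2022-07-14
January 1, 2022 is a Saturday
Day of year: 195
Offset from Jan 1: 194 days
194 mod 7 = 5
Result: Thursday

Thursday


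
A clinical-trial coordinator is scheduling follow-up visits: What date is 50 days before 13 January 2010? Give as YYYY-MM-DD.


Start: 2010-01-13
Subtracting 50 days
Days already passed in January: 13
After going back through January: 37 more days to subtract
December 2009: 31 days, 6 remaining
November 2009 has 30 days, need 6
Result: 2009-11-24

2009-11-24


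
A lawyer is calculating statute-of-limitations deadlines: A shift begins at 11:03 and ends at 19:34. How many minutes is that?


Start time: 11:03 = 663 minutes from midnight
End time: 19:34 = 1174 minutes from midnight
Difference: 1174 - 663 = 511 minutes
That is 8 hours and 31 minutes

511


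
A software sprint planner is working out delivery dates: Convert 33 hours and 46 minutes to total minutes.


Hours: 33
Extra minutes: 46
Minutes per hour: 60
Hours to minutes: 33 x 60 = 1980
Total: 1980 + 46 = 2026

2026


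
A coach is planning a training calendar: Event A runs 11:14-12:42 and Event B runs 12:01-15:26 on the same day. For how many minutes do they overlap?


Interval A: [674, 762] minutes from midnight
Interval B: [721, 926] minutes from midnight
Overlap start = max(674, 721) = 721
Overlap end = min(762, 926) = 762
Overlap = 762 - 721 = 41 minutes

41


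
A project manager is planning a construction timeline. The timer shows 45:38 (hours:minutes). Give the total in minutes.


Hours: 45
Minutes: 38
Convert hours to minutes: 45 x 60 = 2700
Add remaining minutes: 2700 + 38 = 2738

2738


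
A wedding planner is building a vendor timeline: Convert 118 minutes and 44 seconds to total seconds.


Minutes: 118
Extra seconds: 44
Seconds per minute: 60
Minutes to seconds: 118 x 60 = 7080
Total: 7080 + 44 = 7124

7124


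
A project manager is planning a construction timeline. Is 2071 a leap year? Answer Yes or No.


Year: 2071
Divisible by 4? 2071 / 4 = 517.75 -> No
Not divisible by 4, so NOT a leap year

No


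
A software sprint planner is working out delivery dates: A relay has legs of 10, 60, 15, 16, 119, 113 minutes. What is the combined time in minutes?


Durations: 10, 60, 15, 16, 119, 113
Running sum: 10
+ 60 = 70
+ 15 = 85
+ 16 = 101
+ 119 = 220
+ 113 = 333
Total duration: 333 minutes
That is 5 hours and 33 minutes

333


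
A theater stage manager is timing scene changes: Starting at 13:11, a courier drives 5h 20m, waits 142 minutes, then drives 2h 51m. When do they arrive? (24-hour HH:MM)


Depart: 13:11
Leg 1: +320 min -> 18:31
Layover: +142 min -> 20:53
Leg 2: +171 min -> 23:44
Total travel: 633 minutes = 10h 33m
Arrival: 23:44

23:44


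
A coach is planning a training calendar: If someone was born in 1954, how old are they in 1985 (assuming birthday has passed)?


Birth year: 1954
Current year: 1985
Age = current year - birth year
Age = 1985 - 1954 = 31

31


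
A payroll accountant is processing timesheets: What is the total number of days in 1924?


Year: 1924
Check leap year rules:
Divisible by 4? Yes
Divisible by 100? No
1924 is a leap year
Days: 366

366


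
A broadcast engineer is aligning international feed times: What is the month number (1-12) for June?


Calendar month order:
5. May
6. June <--
7. July
June is month number 6

6


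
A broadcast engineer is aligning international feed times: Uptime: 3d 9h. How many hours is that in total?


Days: 3
Extra hours: 9
Hours per day: 24
Days to hours: 3 x 24 = 72
Total: 72 + 9 = 81

81


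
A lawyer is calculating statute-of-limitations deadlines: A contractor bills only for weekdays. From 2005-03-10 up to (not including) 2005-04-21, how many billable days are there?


Start: 2005-03-10 (Thursday)
End (exclusive): 2005-04-21 (Thursday)
Total calendar days: 42
Full weeks: 42 // 7 = 6 -> 30 weekdays
Remaining 0 days starting on Thursday:
Total business days: 30 + 0 = 30

30


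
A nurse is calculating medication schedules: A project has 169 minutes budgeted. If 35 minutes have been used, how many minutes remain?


Total budget: 169 minutes
Time used: 35 minutes
Remaining: 169 - 35 = 134 minutes
Percent used: 20.7%
Percent remaining: 79.3%

134


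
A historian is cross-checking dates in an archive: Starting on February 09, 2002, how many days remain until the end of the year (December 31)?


Start: February 09, 2002
End: December 31, 2002
Days left in February: 19
March: 31
April: 30
May: 31
June: 30
... plus remaining months
Sum of remaining months: 306
Total: 19 + 306 = 325

325


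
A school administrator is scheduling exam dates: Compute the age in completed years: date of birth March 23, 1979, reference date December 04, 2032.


Birth: 1979-03-23
Reference: 2032-12-04
Year difference: 2032 - 1979 = 53
Has birthday (03-23) occurred by 12-04? Yes
Age in full years: 53

53


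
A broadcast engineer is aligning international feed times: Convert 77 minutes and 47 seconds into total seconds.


Minutes: 77
Seconds: 47
Convert minutes to seconds: 77 x 60 = 4620
Add remaining seconds: 4620 + 47 = 4667

4667


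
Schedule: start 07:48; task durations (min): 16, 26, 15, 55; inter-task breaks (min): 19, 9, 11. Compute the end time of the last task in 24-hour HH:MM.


Start: 07:48 = 468 min from midnight
  after task 1 (16 min): 08:04
  after break (19 min): 08:23
  after task 2 (26 min): 08:49
  after break (9 min): 08:58
  after task 3 (15 min): 09:13
  after break (11 min): 09:24
  after task 4 (55 min): 10:19
Total elapsed: 151 minutes
End time: 10:19

10:19


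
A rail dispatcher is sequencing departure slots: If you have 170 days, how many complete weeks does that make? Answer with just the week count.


Total days: 170
Days per week: 7
Division: 170 / 7 = 24 remainder 2
Complete weeks: 24
Remaining days: 2

24


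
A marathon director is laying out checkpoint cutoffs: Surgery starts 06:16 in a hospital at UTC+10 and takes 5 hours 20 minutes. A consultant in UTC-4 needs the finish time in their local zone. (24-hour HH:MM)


Start: 06:16 in UTC+10
Step 1 - add duration:
  minutes: 16 + 20 = 36
  hours: 6 + 5 + 0 = 11
  end in UTC+10: 11:36
Step 2 - convert UTC+10 -> UTC-4:
  offset difference: -4 - (10) = -14 hours
  11 + (-14) = -3 -> mod 24 = 21
Result: 21:36 in UTC-4

21:36


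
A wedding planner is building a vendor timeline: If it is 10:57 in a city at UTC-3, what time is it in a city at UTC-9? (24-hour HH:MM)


Local time: 10:57 at UTC-3 (offset -3h)
Target zone: UTC-9 (offset -9h)
Difference: -9 - (-3) = -6 hours
Calculation: 10 + (-6) = 4
Result: 04:57

04:57


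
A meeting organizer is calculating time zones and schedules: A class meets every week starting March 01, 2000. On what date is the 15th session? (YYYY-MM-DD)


First occurrence: 2000-03-01 (occurrence 1)
Each occurrence is 7 days after the previous.
Occurrence 15 is 14 weeks after the first.
14 weeks = 98 days
2000-03-01 + 98 days = 2000-06-07

2000-06-07


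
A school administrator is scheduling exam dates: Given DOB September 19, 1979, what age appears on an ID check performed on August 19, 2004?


Birth: 1979-09-19
Reference: 2004-08-19
Year difference: 2004 - 1979 = 25
Has birthday (09-19) occurred by 08-19? No
Birthday not yet reached this year -> subtract 1
Age in full years: 24

24


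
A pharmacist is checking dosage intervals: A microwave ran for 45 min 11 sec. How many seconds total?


Minutes: 45
Extra seconds: 11
Seconds per minute: 60
Minutes to seconds: 45 x 60 = 2700
Total: 2700 + 11 = 2711

2711


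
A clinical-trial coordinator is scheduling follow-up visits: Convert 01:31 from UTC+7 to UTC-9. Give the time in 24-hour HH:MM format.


Local time: 01:31 at UTC+7 (offset 7h)
Target zone: UTC-9 (offset -9h)
Difference: -9 - (7) = -16 hours
Calculation: 1 + (-16) = -15
Wraparound: (-15) mod 24 = 9
Result: 09:31

09:31


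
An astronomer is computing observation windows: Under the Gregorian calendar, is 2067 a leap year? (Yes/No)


Year: 2067
Divisible by 4? 2067 / 4 = 516.75 -> No
Not divisible by 4, so NOT a leap year

No


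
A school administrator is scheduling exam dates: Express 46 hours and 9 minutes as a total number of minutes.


Hours: 46
Extra minutes: 9
Minutes per hour: 60
Hours to minutes: 46 x 60 = 2760
Total: 2760 + 9 = 2769

2769


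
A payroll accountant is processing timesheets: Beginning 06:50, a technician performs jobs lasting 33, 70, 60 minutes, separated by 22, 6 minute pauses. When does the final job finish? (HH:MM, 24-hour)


Start: 06:50 = 410 min from midnight
  after task 1 (33 min): 07:23
  after break (22 min): 07:45
  after task 2 (70 min): 08:55
  after break (6 min): 09:01
  after task 3 (60 min): 10:01
Total elapsed: 191 minutes
End time: 10:01

10:01


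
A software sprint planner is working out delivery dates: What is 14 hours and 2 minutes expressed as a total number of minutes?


Hours: 14
Minutes: 2
Convert hours to minutes: 14 x 60 = 840
Add remaining minutes: 840 + 2 = 842

842


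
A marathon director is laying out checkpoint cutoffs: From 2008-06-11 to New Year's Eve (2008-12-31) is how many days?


Start: June 11, 2008
End: December 31, 2008
Days left in June: 19
July: 31
August: 31
September: 30
October: 31
... plus remaining months
Sum of remaining months: 184
Total: 19 + 184 = 203

203


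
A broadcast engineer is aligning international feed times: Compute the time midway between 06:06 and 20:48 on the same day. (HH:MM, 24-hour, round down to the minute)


Start time: 06:06 = 366 minutes from midnight
End time: 20:48 = 1248 minutes from midnight
Sum: 366 + 1248 = 1614
Midpoint: 1614 / 2 = 807 minutes
Convert: 807 / 60 = 13 hours, 27 minutes
Result: 13:27

13:27


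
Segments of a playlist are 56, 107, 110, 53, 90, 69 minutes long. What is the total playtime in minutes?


Durations: 56, 107, 110, 53, 90, 69
Running sum: 56
+ 107 = 163
+ 110 = 273
+ 53 = 326
+ 90 = 416
+ 69 = 485
Total duration: 485 minutes
That is 8 hours and 5 minutes

485


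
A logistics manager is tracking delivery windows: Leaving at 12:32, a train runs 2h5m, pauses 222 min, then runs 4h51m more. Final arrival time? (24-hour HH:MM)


Depart: 12:32
Leg 1: +125 min -> 14:37
Layover: +222 min -> 18:19
Leg 2: +291 min -> 23:10
Total travel: 638 minutes = 10h 38m
Arrival: 23:10

23:10


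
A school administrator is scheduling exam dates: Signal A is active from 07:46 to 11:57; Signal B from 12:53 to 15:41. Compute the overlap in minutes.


Interval A: [466, 717] minutes from midnight
Interval B: [773, 941] minutes from midnight
Overlap start = max(466, 773) = 773
Overlap end = min(717, 941) = 717
End <= start, so the intervals do not overlap: 0 minutes

0


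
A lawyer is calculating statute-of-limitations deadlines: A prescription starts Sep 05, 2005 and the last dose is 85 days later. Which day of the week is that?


Start: 2005-09-05 (Monday)
Step 1 - find target date: add 85 days
  2005-09-05 + 85 days = 2005-11-29
Step 2 - day of week:
  85 mod 7 = 1
  Monday + 1 days -> Tuesday
Result: Tuesday (2005-11-29)

Tuesday


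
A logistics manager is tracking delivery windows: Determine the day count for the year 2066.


Year: 2066
Check leap year rules:
Divisible by 4? No
2066 is not a leap year
Days: 365

365


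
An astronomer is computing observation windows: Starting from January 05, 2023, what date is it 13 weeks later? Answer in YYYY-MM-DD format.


Start: 2023-01-05
Weeks to add: 13
Convert to days: 13 x 7 = 91 days
Add 91 days to 2023-01-05
Result: 2023-04-06

2023-04-06


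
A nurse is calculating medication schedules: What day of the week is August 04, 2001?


Date: 2001-08-04
January 1, 2001 is a Monday
Day of year: 216
Offset from Jan 1: 215 days
215 mod 7 = 5
Result: Saturday

Saturday


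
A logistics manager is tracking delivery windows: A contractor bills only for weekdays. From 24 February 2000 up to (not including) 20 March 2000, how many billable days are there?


Start: 2000-02-24 (Thursday)
End (exclusive): 2000-03-20 (Monday)
Total calendar days: 25
Full weeks: 25 // 7 = 3 -> 15 weekdays
Remaining 4 days starting on Thursday:
  Thu(w), Fri(w), Sat(-), Sun(-) -> 2 weekdays
Total business days: 15 + 2 = 17

17


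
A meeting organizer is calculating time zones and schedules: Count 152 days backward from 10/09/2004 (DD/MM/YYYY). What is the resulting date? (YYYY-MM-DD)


Start: 2004-09-10
Subtracting 152 days
Days already passed in September: 10
After going back through September: 142 more days to subtract
August 2004: 31 days, 111 remaining
July 2004: 31 days, 80 remaining
June 2004: 30 days, 50 remaining
May 2004: 31 days, 19 remaining
Result: 2004-04-11

2004-04-11


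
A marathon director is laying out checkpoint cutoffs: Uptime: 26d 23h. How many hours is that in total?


Days: 26
Extra hours: 23
Hours per day: 24
Days to hours: 26 x 24 = 624
Total: 624 + 23 = 647

647


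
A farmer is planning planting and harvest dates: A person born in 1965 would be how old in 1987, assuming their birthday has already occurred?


Birth year: 1965
Current year: 1987
Age = current year - birth year
Age = 1987 - 1965 = 22

22


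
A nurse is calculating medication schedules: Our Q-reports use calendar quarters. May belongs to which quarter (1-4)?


Month: May (month 5)
Q1: January-March (months 1-3)
Q2: April-June (months 4-6)
Q3: July-September (months 7-9)
Q4: October-December (months 10-12)
Month 5 falls in Q2

2


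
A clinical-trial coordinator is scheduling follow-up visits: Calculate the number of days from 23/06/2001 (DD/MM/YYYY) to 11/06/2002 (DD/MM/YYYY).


Start date: 2001-06-23
End date: 2002-06-11
Jun 2001: +8 days
Jul 2001: +31 days
Aug 2001: +31 days
... (10 more months)
Total: 353 days

353


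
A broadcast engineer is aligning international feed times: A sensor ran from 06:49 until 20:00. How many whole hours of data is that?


Start: 06:49
End: 20:00
Hour difference: 20 - 6 = 14 hours
Minute difference: 0 - 49 = -49 minutes
Total minutes: 791
Complete hours: 791 / 60 = 13 (remainder 11)

13


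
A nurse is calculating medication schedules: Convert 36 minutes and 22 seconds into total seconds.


Minutes: 36
Seconds: 22
Convert minutes to seconds: 36 x 60 = 2160
Add remaining seconds: 2160 + 22 = 2182

2182


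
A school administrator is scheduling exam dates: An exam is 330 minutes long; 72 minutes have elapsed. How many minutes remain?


Total budget: 330 minutes
Time used: 72 minutes
Remaining: 330 - 72 = 258 minutes
Percent used: 21.8%
Percent remaining: 78.2%

258


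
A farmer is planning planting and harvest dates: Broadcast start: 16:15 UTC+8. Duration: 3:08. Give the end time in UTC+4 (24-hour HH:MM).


Start: 16:15 in UTC+8
Step 1 - add duration:
  minutes: 15 + 8 = 23
  hours: 16 + 3 + 0 = 19
  end in UTC+8: 19:23
Step 2 - convert UTC+8 -> UTC+4:
  offset difference: 4 - (8) = -4 hours
  19 + (-4) = 15 -> mod 24 = 15
Result: 15:23 in UTC+4

15:23


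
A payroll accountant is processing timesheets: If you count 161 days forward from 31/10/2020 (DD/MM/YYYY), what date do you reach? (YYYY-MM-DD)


Start: 2020-10-31
Adding 161 days
Days remaining in October: 0
After October: 161 days still to add
November 2020: 30 days, 131 remaining
December 2020: 31 days, 100 remaining
January 2021: 31 days, 69 remaining
February 2021: 28 days, 41 remaining
Result: 2021-04-10

2021-04-10


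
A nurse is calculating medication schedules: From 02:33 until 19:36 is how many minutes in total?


Start time: 02:33 = 153 minutes from midnight
End time: 19:36 = 1176 minutes from midnight
Difference: 1176 - 153 = 1023 minutes
That is 17 hours and 3 minutes

1023


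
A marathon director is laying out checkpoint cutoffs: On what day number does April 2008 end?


Month: April
Year: 2008
April is a 30-day month
Total: 30 days

30


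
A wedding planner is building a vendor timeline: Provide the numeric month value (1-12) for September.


Calendar month order:
8. August
9. September <--
10. October
September is month number 9

9


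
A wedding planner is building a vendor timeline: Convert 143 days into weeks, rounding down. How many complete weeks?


Total days: 143
Days per week: 7
Division: 143 / 7 = 20 remainder 3
Complete weeks: 20
Remaining days: 3

20


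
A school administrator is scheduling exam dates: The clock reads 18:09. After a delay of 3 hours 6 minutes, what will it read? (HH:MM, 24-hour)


Start time: 18:09
Adding: 3 hours 6 minutes
Minutes: 9 + 6 = 15
Hours: 18 + 3 + 0 = 21
Result: 21:15

21:15


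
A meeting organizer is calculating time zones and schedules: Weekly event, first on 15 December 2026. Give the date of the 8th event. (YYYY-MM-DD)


First occurrence: 2026-12-15 (occurrence 1)
Each occurrence is 7 days after the previous.
Occurrence 8 is 7 weeks after the first.
7 weeks = 49 days
2026-12-15 + 49 days = 2027-02-02

2027-02-02


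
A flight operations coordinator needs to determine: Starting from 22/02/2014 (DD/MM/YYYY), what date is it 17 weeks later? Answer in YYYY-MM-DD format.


Start: 2014-02-22
Weeks to add: 17
Convert to days: 17 x 7 = 119 days
Add 119 days to 2014-02-22
Result: 2014-06-21

2014-06-21


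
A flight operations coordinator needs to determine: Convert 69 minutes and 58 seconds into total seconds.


Minutes: 69
Seconds: 58
Convert minutes to seconds: 69 x 60 = 4140
Add remaining seconds: 4140 + 58 = 4198

4198


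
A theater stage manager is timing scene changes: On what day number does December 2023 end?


Month: December
Year: 2023
December is a 31-day month
Total: 31 days

31


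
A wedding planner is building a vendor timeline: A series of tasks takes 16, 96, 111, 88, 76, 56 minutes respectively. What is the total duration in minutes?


Durations: 16, 96, 111, 88, 76, 56
Running sum: 16
+ 96 = 112
+ 111 = 223
+ 88 = 311
+ 76 = 387
+ 56 = 443
Total duration: 443 minutes
That is 7 hours and 23 minutes

443


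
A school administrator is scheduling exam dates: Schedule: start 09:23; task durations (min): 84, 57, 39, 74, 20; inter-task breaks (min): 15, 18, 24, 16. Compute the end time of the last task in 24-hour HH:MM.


Start: 09:23 = 563 min from midnight
  after task 1 (84 min): 10:47
  after break (15 min): 11:02
  after task 2 (57 min): 11:59
  after break (18 min): 12:17
  after task 3 (39 min): 12:56
  after break (24 min): 13:20
  after task 4 (74 min): 14:34
  after break (16 min): 14:50
  after task 5 (20 min): 15:10
Total elapsed: 347 minutes
End time: 15:10

15:10


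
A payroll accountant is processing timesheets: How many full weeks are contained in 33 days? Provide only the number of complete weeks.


Total days: 33
Days per week: 7
Division: 33 / 7 = 4 remainder 5
Complete weeks: 4
Remaining days: 5

4


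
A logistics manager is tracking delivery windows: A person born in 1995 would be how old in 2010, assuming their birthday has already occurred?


Birth year: 1995
Current year: 2010
Age = current year - birth year
Age = 2010 - 1995 = 15

15


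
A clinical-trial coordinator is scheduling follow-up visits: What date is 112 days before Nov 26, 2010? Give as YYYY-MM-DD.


Start: 2010-11-26
Subtracting 112 days
Days already passed in November: 26
After going back through November: 86 more days to subtract
October 2010: 31 days, 55 remaining
September 2010: 30 days, 25 remaining
August 2010 has 31 days, need 25
Result: 2010-08-06

2010-08-06


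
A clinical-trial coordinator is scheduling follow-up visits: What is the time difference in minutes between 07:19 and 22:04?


Start time: 07:19 = 439 minutes from midnight
End time: 22:04 = 1324 minutes from midnight
Difference: 1324 - 439 = 885 minutes
That is 14 hours and 45 minutes

885


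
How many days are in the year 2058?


Year: 2058
Check leap year rules:
Divisible by 4? No
2058 is not a leap year
Days: 365

365


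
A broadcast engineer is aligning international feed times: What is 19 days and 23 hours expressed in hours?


Days: 19
Extra hours: 23
Hours per day: 24
Days to hours: 19 x 24 = 456
Total: 456 + 23 = 479

479


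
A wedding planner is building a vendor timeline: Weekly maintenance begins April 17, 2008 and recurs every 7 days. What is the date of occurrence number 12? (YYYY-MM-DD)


First occurrence: 2008-04-17 (occurrence 1)
Each occurrence is 7 days after the previous.
Occurrence 12 is 11 weeks after the first.
11 weeks = 77 days
2008-04-17 + 77 days = 2008-07-03

2008-07-03


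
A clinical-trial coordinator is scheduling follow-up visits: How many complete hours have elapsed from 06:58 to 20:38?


Start: 06:58
End: 20:38
Hour difference: 20 - 6 = 14 hours
Minute difference: 38 - 58 = -20 minutes
Total minutes: 820
Complete hours: 820 / 60 = 13 (remainder 40)

13


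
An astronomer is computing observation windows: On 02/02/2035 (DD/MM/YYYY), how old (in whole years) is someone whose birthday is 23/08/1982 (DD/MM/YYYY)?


Birth: 1982-08-23
Reference: 2035-02-02
Year difference: 2035 - 1982 = 53
Has birthday (08-23) occurred by 02-02? No
Birthday not yet reached this year -> subtract 1
Age in full years: 52

52


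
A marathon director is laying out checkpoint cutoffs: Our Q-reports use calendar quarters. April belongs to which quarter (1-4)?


Month: April (month 4)
Q1: January-March (months 1-3)
Q2: April-June (months 4-6)
Q3: July-September (months 7-9)
Q4: October-December (months 10-12)
Month 4 falls in Q2

2


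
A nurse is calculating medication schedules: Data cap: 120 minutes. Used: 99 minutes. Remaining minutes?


Total budget: 120 minutes
Time used: 99 minutes
Remaining: 120 - 99 = 21 minutes
Percent used: 82.5%
Percent remaining: 17.5%

21


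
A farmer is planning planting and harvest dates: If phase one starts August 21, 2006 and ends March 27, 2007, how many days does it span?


Start date: 2006-08-21
End date: 2007-03-27
Aug 2006: +11 days
Sep 2006: +30 days
Oct 2006: +31 days
... (5 more months)
Total: 218 days

218


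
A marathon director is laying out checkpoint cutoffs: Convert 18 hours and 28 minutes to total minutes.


Hours: 18
Extra minutes: 28
Minutes per hour: 60
Hours to minutes: 18 x 60 = 1080
Total: 1080 + 28 = 1108

1108


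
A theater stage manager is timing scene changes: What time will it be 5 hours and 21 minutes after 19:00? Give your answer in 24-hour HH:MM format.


Start time: 19:00
Adding: 5 hours 21 minutes
Minutes: 0 + 21 = 21
Hours: 19 + 5 + 0 = 24
Hour wraparound: 24 mod 24 = 0
Result: 00:21

00:21


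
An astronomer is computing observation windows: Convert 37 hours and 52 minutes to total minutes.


Hours: 37
Minutes: 52
Convert hours to minutes: 37 x 60 = 2220
Add remaining minutes: 2220 + 52 = 2272

2272


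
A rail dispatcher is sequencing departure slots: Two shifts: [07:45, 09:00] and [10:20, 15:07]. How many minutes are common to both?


Interval A: [465, 540] minutes from midnight
Interval B: [620, 907] minutes from midnight
Overlap start = max(465, 620) = 620
Overlap end = min(540, 907) = 540
End <= start, so the intervals do not overlap: 0 minutes

0
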